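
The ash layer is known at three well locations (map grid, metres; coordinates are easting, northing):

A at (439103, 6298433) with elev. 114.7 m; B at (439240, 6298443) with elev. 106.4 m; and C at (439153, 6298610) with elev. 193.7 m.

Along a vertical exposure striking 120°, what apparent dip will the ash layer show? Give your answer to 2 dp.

Let the plane be z = a·easting + b·northing + c.
B−A: 137a + 10b = −8.3;  C−A: 50a + 177b = 79.
Solving gives a = −0.09512, b = 0.47320.
Unit vector along 120° is (sin 120°, cos 120°) = (0.8660, -0.5000).
Slope in that direction = a·(0.8660) + b·(-0.5000) = −0.31898.
Apparent dip = arctan|0.31898| = 17.69° (true dip is 25.8°, so apparent ≤ true as expected).

17.69°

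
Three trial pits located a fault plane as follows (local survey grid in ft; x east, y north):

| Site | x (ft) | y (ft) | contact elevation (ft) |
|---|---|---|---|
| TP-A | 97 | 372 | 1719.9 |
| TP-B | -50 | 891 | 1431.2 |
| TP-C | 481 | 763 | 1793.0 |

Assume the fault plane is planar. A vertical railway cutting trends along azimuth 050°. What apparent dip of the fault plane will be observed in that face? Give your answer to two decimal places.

11.27°

Let the plane be z = a·x + b·y + c.
TP-B−TP-A: −147a + 519b = −288.7;  TP-C−TP-A: 384a + 391b = 73.1.
Solving gives a = 0.58737, b = −0.38990.
Unit vector along 050° is (sin 50°, cos 50°) = (0.7660, 0.6428).
Slope in that direction = a·(0.7660) + b·(0.6428) = 0.19933.
Apparent dip = arctan|0.19933| = 11.27° (true dip is 35.2°, so apparent ≤ true as expected).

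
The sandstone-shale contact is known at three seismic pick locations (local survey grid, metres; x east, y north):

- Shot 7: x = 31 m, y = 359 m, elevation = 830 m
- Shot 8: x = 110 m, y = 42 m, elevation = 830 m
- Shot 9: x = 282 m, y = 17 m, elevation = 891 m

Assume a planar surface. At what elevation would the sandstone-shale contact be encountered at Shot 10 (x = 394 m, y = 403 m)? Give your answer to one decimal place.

Let the plane be z = a·x + b·y + c.
Shot 8−Shot 7: 79a − 317b = 0;  Shot 9−Shot 7: 251a − 342b = 61.
Solving gives a = 0.36798, b = 0.09170.
Then c = 830 − a·31 − b·359 = 785.67.
At (394, 403): z = 145.0 + 37.0 + 785.67 = 967.6 m.

967.6 m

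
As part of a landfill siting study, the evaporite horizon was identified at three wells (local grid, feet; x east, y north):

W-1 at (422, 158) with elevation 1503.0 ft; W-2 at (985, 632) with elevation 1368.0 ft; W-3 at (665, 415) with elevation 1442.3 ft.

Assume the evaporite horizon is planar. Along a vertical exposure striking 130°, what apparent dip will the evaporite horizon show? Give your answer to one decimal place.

Let the plane be z = a·x + b·y + c.
W-2−W-1: 563a + 474b = −135;  W-3−W-1: 243a + 257b = −60.7.
Solving gives a = −0.20073, b = −0.04640.
Unit vector along 130° is (sin 130°, cos 130°) = (0.7660, -0.6428).
Slope in that direction = a·(0.7660) + b·(-0.6428) = −0.12394.
Apparent dip = arctan|0.12394| = 7.1° (true dip is 11.6°, so apparent ≤ true as expected).

7.1°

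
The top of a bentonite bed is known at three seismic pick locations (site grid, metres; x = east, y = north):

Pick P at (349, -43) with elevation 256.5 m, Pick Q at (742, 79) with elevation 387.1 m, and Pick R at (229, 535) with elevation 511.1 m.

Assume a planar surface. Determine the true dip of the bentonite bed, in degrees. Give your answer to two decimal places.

27.14°

Two edge vectors: Pick P→Pick Q = (393, 122, 130.6), Pick P→Pick R = (-120, 578, 254.6).
Normal n = (Pick P→Pick Q) × (Pick P→Pick R) = (-44425.6, -115729.8, 241794).
So ∂z/∂x = −n_x/n_z = 0.18373 and ∂z/∂y = −n_y/n_z = 0.47863.
Gradient magnitude |∇z| = √(a² + b²) = √(0.03376 + 0.22909) = 0.51268.
True dip = arctan(0.51268) = 27.14°, dipping toward SSW (azimuth ≈ 201°).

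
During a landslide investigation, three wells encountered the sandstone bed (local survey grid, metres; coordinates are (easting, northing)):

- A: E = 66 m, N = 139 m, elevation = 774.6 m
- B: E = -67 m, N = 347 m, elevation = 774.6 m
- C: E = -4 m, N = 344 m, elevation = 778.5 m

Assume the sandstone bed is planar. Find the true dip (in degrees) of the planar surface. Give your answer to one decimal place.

4.3°

Let the plane be z = a·E + b·N + c.
B−A: −133a + 208b = 0;  C−A: −70a + 205b = 3.9.
Solving gives a = 0.06385, b = 0.04083.
Gradient magnitude |∇z| = √(a² + b²) = √(0.00408 + 0.00167) = 0.07579.
True dip = arctan(0.07579) = 4.3°, dipping toward WSW (azimuth ≈ 237°).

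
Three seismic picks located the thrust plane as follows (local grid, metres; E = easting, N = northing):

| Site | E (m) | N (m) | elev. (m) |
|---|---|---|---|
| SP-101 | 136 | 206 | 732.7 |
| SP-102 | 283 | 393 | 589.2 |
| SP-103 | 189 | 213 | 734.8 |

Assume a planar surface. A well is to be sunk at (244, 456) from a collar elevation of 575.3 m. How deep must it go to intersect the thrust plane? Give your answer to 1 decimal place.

48.4 m

Let the plane be z = a·E + b·N + c.
SP-102−SP-101: 147a + 187b = −143.5;  SP-103−SP-101: 53a + 7b = 2.1.
Solving gives a = 0.15731, b = −0.89104.
Then c = 732.7 − a·136 − b·206 = 894.86.
At (244, 456): z_contact = 38.38 − 406.31 + 894.86 = 526.93 m.
Depth below ground = 575.3 − 526.93 = 48.4 m.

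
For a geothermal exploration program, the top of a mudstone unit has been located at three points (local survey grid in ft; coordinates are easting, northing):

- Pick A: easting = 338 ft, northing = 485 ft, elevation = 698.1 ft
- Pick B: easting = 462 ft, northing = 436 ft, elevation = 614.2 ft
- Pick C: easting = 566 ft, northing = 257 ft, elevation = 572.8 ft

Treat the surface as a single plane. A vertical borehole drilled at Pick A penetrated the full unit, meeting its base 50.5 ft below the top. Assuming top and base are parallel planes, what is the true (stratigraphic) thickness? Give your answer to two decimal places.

Let the plane be z = a·easting + b·northing + c.
Pick B−Pick A: 124a − 49b = −83.9;  Pick C−Pick A: 228a − 228b = −125.3.
Solving gives a = −0.75962, b = −0.21006.
|∇z| = √(a²+b²) = 0.78813, so dip δ = arctan(0.78813) = 38.24°.
True thickness = vertical thickness × cos δ = 50.5 × cos 38.24° = 39.66 ft.

39.66 ft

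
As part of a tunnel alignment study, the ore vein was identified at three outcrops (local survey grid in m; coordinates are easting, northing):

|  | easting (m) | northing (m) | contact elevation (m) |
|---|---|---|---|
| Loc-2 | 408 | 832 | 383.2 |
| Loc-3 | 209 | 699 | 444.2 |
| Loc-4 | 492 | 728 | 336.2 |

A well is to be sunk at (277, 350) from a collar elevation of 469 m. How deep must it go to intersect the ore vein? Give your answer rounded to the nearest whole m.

98 m

Two edge vectors: Loc-2→Loc-3 = (-199, -133, 61), Loc-2→Loc-4 = (84, -104, -47).
Normal n = (Loc-2→Loc-3) × (Loc-2→Loc-4) = (12595, -4229, 31868).
So ∂z/∂easting = −n_x/n_z = −0.39522 and ∂z/∂northing = −n_y/n_z = 0.13270.
Intercept c from Loc-2: 383.2 + 161.25 − 110.41 = 434.04.
At (277, 350): z_contact = −109.5 + 46.4 + 434.04 = 371.0 m.
Depth below ground = 469 − 371.0 = 98 m.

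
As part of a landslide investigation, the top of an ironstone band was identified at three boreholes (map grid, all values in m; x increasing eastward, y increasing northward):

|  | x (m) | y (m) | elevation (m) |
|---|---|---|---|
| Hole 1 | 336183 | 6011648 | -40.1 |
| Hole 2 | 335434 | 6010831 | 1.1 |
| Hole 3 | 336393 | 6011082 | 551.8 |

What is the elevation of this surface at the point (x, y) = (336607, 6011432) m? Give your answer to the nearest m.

452 m

Let the plane be z = a·x + b·y + c.
Hole 2−Hole 1: −749a − 817b = 41.2;  Hole 3−Hole 1: 210a − 566b = 591.9.
Solving gives a = 0.77289674, b = −0.75899591.
Then c = -40.1 − a·336183 − b·6011648 = 4302941.40.
At (336607, 6011432): z = 260162.5 − 4562652.3 + 4302941.40 = 451.6 m.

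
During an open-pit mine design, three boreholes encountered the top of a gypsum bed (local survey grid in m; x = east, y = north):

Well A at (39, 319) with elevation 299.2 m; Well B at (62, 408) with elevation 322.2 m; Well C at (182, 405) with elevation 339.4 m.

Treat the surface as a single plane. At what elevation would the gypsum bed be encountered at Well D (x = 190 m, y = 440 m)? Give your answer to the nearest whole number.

348 m

Let the plane be z = a·x + b·y + c.
Well B−Well A: 23a + 89b = 23;  Well C−Well A: 143a + 86b = 40.2.
Solving gives a = 0.14883, b = 0.21996.
Then c = 299.2 − a·39 − b·319 = 223.23.
At (190, 440): z = 28.3 + 96.8 + 223.23 = 348.3 m.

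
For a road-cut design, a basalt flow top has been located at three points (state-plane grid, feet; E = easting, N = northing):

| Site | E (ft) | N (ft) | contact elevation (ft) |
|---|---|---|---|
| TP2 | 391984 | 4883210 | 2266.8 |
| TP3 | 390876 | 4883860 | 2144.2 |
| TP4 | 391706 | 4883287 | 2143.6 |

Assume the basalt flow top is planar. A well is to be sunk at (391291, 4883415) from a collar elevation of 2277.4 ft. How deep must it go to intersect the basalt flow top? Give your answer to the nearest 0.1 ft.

303.7 ft

Let the plane be z = a·E + b·N + c.
TP3−TP2: −1108a + 650b = −122.6;  TP4−TP2: −278a + 77b = −123.2.
Solving gives a = 0.740583326, b = 1.073794347.
Then c = 2266.8 − a·391984 − b·4883210 = −5531593.31.
At (391291, 4883415): z_contact = 289783.59 + 5243783.42 − 5531593.31 = 1973.70 ft.
Depth below ground = 2277.4 − 1973.70 = 303.7 ft.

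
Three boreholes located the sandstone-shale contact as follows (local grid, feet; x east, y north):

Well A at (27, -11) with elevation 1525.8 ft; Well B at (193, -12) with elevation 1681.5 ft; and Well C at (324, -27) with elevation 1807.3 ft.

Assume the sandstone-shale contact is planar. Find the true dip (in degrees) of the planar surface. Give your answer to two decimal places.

Let the plane be z = a·x + b·y + c.
Well B−Well A: 166a − 1b = 155.7;  Well C−Well A: 297a − 16b = 281.5.
Solving gives a = 0.93671, b = −0.20606.
Gradient magnitude |∇z| = √(a² + b²) = √(0.87743 + 0.04246) = 0.95911.
True dip = arctan(0.95911) = 43.80°, dipping toward WNW (azimuth ≈ 282°).

43.80°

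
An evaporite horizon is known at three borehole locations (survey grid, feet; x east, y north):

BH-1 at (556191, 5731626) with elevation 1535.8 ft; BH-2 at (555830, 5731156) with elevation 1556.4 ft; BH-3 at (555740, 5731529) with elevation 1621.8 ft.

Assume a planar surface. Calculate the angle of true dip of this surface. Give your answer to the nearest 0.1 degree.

Two edge vectors: BH-1→BH-2 = (-361, -470, 20.6), BH-1→BH-3 = (-451, -97, 86).
Normal n = (BH-1→BH-2) × (BH-1→BH-3) = (-38421.8, 21755.4, -176953).
So ∂z/∂x = −n_x/n_z = −0.21713 and ∂z/∂y = −n_y/n_z = 0.12294.
Gradient magnitude |∇z| = √(a² + b²) = √(0.04715 + 0.01512) = 0.24952.
True dip = arctan(0.24952) = 14.0°, dipping toward ESE (azimuth ≈ 120°).

14.0°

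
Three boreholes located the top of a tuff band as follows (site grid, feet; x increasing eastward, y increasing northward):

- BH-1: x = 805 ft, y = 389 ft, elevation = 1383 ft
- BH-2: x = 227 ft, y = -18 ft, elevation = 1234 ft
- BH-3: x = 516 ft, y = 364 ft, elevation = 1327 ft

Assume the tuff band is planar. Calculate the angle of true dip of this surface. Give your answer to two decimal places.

Let the plane be z = a·x + b·y + c.
BH-2−BH-1: −578a − 407b = −149;  BH-3−BH-1: −289a − 25b = −56.
Solving gives a = 0.18481, b = 0.10364.
Gradient magnitude |∇z| = √(a² + b²) = √(0.03415 + 0.01074) = 0.21188.
True dip = arctan(0.21188) = 11.96°, dipping toward WSW (azimuth ≈ 241°).

11.96°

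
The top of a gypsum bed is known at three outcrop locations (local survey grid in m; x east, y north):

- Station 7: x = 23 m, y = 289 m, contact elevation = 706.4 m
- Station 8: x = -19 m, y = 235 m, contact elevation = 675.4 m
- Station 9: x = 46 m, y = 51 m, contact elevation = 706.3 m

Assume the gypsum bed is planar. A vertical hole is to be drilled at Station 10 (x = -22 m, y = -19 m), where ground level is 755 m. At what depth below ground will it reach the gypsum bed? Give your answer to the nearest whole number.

98 m

Two edge vectors: Station 7→Station 8 = (-42, -54, -31), Station 7→Station 9 = (23, -238, -0.1).
Normal n = (Station 7→Station 8) × (Station 7→Station 9) = (-7372.6, -717.2, 11238).
So ∂z/∂x = −n_x/n_z = 0.65604 and ∂z/∂y = −n_y/n_z = 0.06382.
Intercept c from Station 7: 706.4 − 15.09 − 18.44 = 672.87.
At (-22, -19): z_contact = −14.4 − 1.2 + 672.87 = 657.2 m.
Depth below ground = 755 − 657.2 = 98 m.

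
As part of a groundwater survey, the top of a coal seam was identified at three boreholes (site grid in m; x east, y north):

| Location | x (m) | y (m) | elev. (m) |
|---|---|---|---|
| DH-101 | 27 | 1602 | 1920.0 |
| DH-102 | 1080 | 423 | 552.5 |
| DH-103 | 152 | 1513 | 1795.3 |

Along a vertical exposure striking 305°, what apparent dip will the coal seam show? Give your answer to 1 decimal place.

39.0°

Two edge vectors: DH-101→DH-102 = (1053, -1179, -1367.5), DH-101→DH-103 = (125, -89, -124.7).
Normal n = (DH-101→DH-102) × (DH-101→DH-103) = (25313.8, -39628.4, 53658).
So ∂z/∂x = −n_x/n_z = −0.47176 and ∂z/∂y = −n_y/n_z = 0.73854.
Unit vector along 305° is (sin 305°, cos 305°) = (-0.8192, 0.5736).
Slope in that direction = a·(-0.8192) + b·(0.5736) = 0.81005.
Apparent dip = arctan|0.81005| = 39.0° (true dip is 41.2°, so apparent ≤ true as expected).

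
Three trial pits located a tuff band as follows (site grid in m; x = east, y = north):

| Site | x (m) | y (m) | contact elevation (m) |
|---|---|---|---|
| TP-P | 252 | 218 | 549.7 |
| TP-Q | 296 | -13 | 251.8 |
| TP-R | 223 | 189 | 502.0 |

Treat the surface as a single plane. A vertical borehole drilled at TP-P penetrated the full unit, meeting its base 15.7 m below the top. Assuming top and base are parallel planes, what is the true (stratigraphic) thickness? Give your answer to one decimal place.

Let the plane be z = a·x + b·y + c.
TP-Q−TP-P: 44a − 231b = −297.9;  TP-R−TP-P: −29a − 29b = −47.7.
Solving gives a = 0.29838, b = 1.34645.
|∇z| = √(a²+b²) = 1.37911, so dip δ = arctan(1.37911) = 54.05°.
True thickness = vertical thickness × cos δ = 15.7 × cos 54.05° = 9.2 m.

9.2 m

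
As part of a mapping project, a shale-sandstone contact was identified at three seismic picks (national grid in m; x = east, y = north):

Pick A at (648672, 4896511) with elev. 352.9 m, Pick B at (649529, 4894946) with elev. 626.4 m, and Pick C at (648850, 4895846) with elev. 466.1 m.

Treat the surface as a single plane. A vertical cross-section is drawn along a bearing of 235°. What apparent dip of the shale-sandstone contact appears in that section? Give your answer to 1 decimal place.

Two edge vectors: Pick A→Pick B = (857, -1565, 273.5), Pick A→Pick C = (178, -665, 113.2).
Normal n = (Pick A→Pick B) × (Pick A→Pick C) = (4719.5, -48329.4, -291335).
So ∂z/∂x = −n_x/n_z = 0.01620 and ∂z/∂y = −n_y/n_z = −0.16589.
Unit vector along 235° is (sin 235°, cos 235°) = (-0.8192, -0.5736).
Slope in that direction = a·(-0.8192) + b·(-0.5736) = 0.08188.
Apparent dip = arctan|0.08188| = 4.7° (true dip is 9.5°, so apparent ≤ true as expected).

4.7°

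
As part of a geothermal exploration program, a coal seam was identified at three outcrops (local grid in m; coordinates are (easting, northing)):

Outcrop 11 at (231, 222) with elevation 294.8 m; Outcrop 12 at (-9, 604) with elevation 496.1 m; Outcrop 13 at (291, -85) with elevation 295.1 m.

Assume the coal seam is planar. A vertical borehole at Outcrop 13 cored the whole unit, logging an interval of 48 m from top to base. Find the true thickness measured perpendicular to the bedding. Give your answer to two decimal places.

Two edge vectors: Outcrop 11→Outcrop 12 = (-240, 382, 201.3), Outcrop 11→Outcrop 13 = (60, -307, 0.3).
Normal n = (Outcrop 11→Outcrop 12) × (Outcrop 11→Outcrop 13) = (61913.7, 12150, 50760).
So ∂z/∂E = −n_x/n_z = −1.21973 and ∂z/∂N = −n_y/n_z = −0.23936.
|∇z| = √(a²+b²) = 1.24300, so dip δ = arctan(1.24300) = 51.18°.
True thickness = vertical thickness × cos δ = 48 × cos 51.18° = 30.09 m.

30.09 m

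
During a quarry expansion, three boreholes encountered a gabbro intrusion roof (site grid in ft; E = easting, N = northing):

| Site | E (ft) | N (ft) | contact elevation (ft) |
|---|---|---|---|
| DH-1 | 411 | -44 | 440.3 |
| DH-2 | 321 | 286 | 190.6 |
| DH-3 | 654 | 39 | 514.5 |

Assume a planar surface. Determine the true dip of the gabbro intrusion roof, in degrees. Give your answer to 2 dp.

38.78°

Two edge vectors: DH-1→DH-2 = (-90, 330, -249.7), DH-1→DH-3 = (243, 83, 74.2).
Normal n = (DH-1→DH-2) × (DH-1→DH-3) = (45211.1, -53999.1, -87660).
So ∂z/∂E = −n_x/n_z = 0.51576 and ∂z/∂N = −n_y/n_z = −0.61601.
Gradient magnitude |∇z| = √(a² + b²) = √(0.26600 + 0.37946) = 0.80341.
True dip = arctan(0.80341) = 38.78°, dipping toward NW (azimuth ≈ 320°).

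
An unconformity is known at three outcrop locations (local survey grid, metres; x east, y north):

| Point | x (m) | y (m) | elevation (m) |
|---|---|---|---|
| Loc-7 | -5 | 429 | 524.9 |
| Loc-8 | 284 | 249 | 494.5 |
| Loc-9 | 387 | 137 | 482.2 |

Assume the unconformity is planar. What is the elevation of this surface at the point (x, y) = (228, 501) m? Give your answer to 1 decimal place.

Two edge vectors: Loc-7→Loc-8 = (289, -180, -30.4), Loc-7→Loc-9 = (392, -292, -42.7).
Normal n = (Loc-7→Loc-8) × (Loc-7→Loc-9) = (-1190.8, 423.5, -13828).
So ∂z/∂x = −n_x/n_z = −0.08612 and ∂z/∂y = −n_y/n_z = 0.03063.
Intercept c from Loc-7: 524.9 − 0.43 − 13.14 = 511.33.
At (228, 501): z = −19.6 + 15.3 + 511.33 = 507.0 m.

507.0 m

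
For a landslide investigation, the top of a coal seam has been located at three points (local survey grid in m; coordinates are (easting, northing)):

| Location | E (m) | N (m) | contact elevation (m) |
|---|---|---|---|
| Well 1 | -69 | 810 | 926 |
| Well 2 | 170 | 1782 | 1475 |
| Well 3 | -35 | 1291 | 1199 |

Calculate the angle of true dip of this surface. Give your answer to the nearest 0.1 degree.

Let the plane be z = a·E + b·N + c.
Well 2−Well 1: 239a + 972b = 549;  Well 3−Well 1: 34a + 481b = 273.
Solving gives a = −0.01571, b = 0.56868.
Gradient magnitude |∇z| = √(a² + b²) = √(0.00025 + 0.32339) = 0.56890.
True dip = arctan(0.56890) = 29.6°, dipping toward S (azimuth ≈ 178°).

29.6°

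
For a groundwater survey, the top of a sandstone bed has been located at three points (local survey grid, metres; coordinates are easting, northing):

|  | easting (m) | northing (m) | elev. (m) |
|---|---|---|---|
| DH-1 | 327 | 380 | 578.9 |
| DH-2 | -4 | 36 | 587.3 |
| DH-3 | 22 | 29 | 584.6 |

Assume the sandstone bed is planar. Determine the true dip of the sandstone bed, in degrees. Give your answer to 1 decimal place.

Let the plane be z = a·easting + b·northing + c.
DH-2−DH-1: −331a − 344b = 8.4;  DH-3−DH-1: −305a − 351b = 5.7.
Solving gives a = −0.08770, b = 0.05997.
Gradient magnitude |∇z| = √(a² + b²) = √(0.00769 + 0.00360) = 0.10624.
True dip = arctan(0.10624) = 6.1°, dipping toward SE (azimuth ≈ 124°).

6.1°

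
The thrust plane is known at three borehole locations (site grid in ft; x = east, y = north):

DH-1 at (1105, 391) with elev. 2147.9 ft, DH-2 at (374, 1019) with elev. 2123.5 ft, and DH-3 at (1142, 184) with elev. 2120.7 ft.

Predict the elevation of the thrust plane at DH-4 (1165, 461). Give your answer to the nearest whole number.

2170 ft

Two edge vectors: DH-1→DH-2 = (-731, 628, -24.4), DH-1→DH-3 = (37, -207, -27.2).
Normal n = (DH-1→DH-2) × (DH-1→DH-3) = (-22132.4, -20786, 128081).
So ∂z/∂x = −n_x/n_z = 0.17280 and ∂z/∂y = −n_y/n_z = 0.16229.
Intercept c from DH-1: 2147.9 − 190.94 − 63.45 = 1893.50.
At (1165, 461): z = 201.3 + 74.8 + 1893.50 = 2169.6 ft.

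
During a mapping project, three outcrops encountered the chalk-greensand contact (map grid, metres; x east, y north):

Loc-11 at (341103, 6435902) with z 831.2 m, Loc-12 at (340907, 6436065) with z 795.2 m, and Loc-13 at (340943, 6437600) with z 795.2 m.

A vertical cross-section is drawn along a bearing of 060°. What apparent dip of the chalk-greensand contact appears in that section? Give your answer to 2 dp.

8.75°

Let the plane be z = a·x + b·y + c.
Loc-12−Loc-11: −196a + 163b = −36;  Loc-13−Loc-11: −160a + 1698b = −36.
Solving gives a = 0.18016, b = −0.00423.
Unit vector along 060° is (sin 60°, cos 60°) = (0.8660, 0.5000).
Slope in that direction = a·(0.8660) + b·(0.5000) = 0.15391.
Apparent dip = arctan|0.15391| = 8.75° (true dip is 10.2°, so apparent ≤ true as expected).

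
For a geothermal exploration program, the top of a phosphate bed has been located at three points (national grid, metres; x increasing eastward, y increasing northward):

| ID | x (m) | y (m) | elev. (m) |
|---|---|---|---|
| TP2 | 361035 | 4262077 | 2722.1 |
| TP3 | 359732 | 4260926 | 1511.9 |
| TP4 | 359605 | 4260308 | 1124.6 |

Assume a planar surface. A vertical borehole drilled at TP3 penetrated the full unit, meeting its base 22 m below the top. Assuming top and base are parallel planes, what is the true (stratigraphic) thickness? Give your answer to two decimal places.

Let the plane be z = a·x + b·y + c.
TP3−TP2: −1303a − 1151b = −1210.2;  TP4−TP2: −1430a − 1769b = −1597.5.
Solving gives a = 0.45840, b = 0.53250.
|∇z| = √(a²+b²) = 0.70263, so dip δ = arctan(0.70263) = 35.09°.
True thickness = vertical thickness × cos δ = 22 × cos 35.09° = 18.00 m.

18.00 m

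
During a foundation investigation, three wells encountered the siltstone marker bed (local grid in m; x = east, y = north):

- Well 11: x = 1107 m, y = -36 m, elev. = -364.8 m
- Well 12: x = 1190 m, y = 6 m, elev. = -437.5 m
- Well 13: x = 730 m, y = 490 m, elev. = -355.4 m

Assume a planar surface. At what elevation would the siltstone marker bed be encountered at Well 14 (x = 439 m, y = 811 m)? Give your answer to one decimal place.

-310.1 m

Let the plane be z = a·x + b·y + c.
Well 12−Well 11: 83a + 42b = −72.7;  Well 13−Well 11: −377a + 526b = 9.4.
Solving gives a = −0.649415, b = −0.447585.
Then c = -364.8 − a·1107 − b·-36 = 337.99.
At (439, 811): z = −285.1 − 363.0 + 337.99 = -310.1 m.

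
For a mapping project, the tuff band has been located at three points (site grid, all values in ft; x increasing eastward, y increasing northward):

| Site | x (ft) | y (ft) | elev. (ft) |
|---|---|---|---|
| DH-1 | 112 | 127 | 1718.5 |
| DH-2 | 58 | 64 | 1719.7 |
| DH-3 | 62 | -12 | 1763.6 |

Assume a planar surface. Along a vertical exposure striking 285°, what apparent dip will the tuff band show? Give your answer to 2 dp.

Two edge vectors: DH-1→DH-2 = (-54, -63, 1.2), DH-1→DH-3 = (-50, -139, 45.1).
Normal n = (DH-1→DH-2) × (DH-1→DH-3) = (-2674.5, 2375.4, 4356).
So ∂z/∂x = −n_x/n_z = 0.61398 and ∂z/∂y = −n_y/n_z = −0.54532.
Unit vector along 285° is (sin 285°, cos 285°) = (-0.9659, 0.2588).
Slope in that direction = a·(-0.9659) + b·(0.2588) = −0.73420.
Apparent dip = arctan|0.73420| = 36.29° (true dip is 39.4°, so apparent ≤ true as expected).

36.29°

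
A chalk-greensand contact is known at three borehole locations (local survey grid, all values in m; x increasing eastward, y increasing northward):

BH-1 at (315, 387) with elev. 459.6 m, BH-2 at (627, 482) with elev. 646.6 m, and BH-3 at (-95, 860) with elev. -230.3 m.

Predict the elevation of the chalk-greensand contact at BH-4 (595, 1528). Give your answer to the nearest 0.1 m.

Two edge vectors: BH-1→BH-2 = (312, 95, 187), BH-1→BH-3 = (-410, 473, -689.9).
Normal n = (BH-1→BH-2) × (BH-1→BH-3) = (-153991.5, 138578.8, 186526).
So ∂z/∂x = −n_x/n_z = 0.825577 and ∂z/∂y = −n_y/n_z = −0.742946.
Intercept c from BH-1: 459.6 − 260.06 + 287.52 = 487.06.
At (595, 1528): z = 491.2 − 1135.2 + 487.06 = -156.9 m.

-156.9 m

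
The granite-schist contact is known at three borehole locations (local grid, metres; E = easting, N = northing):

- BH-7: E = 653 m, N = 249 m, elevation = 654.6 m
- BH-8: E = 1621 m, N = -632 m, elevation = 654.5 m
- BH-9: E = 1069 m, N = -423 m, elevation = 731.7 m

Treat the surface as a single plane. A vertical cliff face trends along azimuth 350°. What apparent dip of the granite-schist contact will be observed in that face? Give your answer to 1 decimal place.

12.3°

Let the plane be z = a·E + b·N + c.
BH-8−BH-7: 968a − 881b = −0.1;  BH-9−BH-7: 416a − 672b = 77.1.
Solving gives a = −0.23941, b = −0.26294.
Unit vector along 350° is (sin 350°, cos 350°) = (-0.1736, 0.9848).
Slope in that direction = a·(-0.1736) + b·(0.9848) = −0.21737.
Apparent dip = arctan|0.21737| = 12.3° (true dip is 19.6°, so apparent ≤ true as expected).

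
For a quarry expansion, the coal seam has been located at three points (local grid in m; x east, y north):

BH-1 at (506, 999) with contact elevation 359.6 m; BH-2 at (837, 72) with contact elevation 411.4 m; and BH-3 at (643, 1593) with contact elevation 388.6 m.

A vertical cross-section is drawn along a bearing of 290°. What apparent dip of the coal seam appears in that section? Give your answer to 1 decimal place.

9.4°

Let the plane be z = a·x + b·y + c.
BH-2−BH-1: 331a − 927b = 51.8;  BH-3−BH-1: 137a + 594b = 29.
Solving gives a = 0.17815, b = 0.00773.
Unit vector along 290° is (sin 290°, cos 290°) = (-0.9397, 0.3420).
Slope in that direction = a·(-0.9397) + b·(0.3420) = −0.16476.
Apparent dip = arctan|0.16476| = 9.4° (true dip is 10.1°, so apparent ≤ true as expected).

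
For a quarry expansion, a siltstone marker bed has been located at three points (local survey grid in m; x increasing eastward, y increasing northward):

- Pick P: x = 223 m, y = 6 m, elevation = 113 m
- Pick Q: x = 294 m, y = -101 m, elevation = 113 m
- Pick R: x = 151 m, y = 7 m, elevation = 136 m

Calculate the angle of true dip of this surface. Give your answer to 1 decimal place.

21.2°

Let the plane be z = a·x + b·y + c.
Pick Q−Pick P: 71a − 107b = 0;  Pick R−Pick P: −72a + 1b = 23.
Solving gives a = −0.32242, b = −0.21394.
Gradient magnitude |∇z| = √(a² + b²) = √(0.10395 + 0.04577) = 0.38694.
True dip = arctan(0.38694) = 21.2°, dipping toward ENE (azimuth ≈ 056°).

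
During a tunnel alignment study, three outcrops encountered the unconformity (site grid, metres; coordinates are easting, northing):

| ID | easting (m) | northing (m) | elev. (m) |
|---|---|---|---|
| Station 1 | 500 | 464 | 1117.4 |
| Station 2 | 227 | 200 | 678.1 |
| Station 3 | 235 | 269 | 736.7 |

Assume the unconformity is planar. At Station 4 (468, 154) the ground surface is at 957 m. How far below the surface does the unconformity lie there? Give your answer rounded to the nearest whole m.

99 m

Two edge vectors: Station 1→Station 2 = (-273, -264, -439.3), Station 1→Station 3 = (-265, -195, -380.7).
Normal n = (Station 1→Station 2) × (Station 1→Station 3) = (14841.3, 12483.4, -16725).
So ∂z/∂easting = −n_x/n_z = 0.88737 and ∂z/∂northing = −n_y/n_z = 0.74639.
Intercept c from Station 1: 1117.4 − 443.69 − 346.33 = 327.39.
At (468, 154): z_contact = 415.3 + 114.9 + 327.39 = 857.6 m.
Depth below ground = 957 − 857.6 = 99 m.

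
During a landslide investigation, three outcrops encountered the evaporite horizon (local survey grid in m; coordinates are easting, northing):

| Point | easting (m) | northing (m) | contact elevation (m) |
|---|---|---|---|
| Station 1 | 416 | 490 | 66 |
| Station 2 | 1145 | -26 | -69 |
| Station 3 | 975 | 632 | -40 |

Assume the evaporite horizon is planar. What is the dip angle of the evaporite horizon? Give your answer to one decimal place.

Two edge vectors: Station 1→Station 2 = (729, -516, -135), Station 1→Station 3 = (559, 142, -106).
Normal n = (Station 1→Station 2) × (Station 1→Station 3) = (73866, 1809, 391962).
So ∂z/∂easting = −n_x/n_z = −0.18845 and ∂z/∂northing = −n_y/n_z = −0.00462.
Gradient magnitude |∇z| = √(a² + b²) = √(0.03551 + 0.00002) = 0.18851.
True dip = arctan(0.18851) = 10.7°, dipping toward E (azimuth ≈ 089°).

10.7°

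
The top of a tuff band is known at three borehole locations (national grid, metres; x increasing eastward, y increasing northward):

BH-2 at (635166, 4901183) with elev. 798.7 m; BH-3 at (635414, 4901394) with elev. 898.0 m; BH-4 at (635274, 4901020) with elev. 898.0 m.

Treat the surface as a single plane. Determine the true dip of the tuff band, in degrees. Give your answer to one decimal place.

32.1°

Let the plane be z = a·x + b·y + c.
BH-3−BH-2: 248a + 211b = 99.3;  BH-4−BH-2: 108a − 163b = 99.3.
Solving gives a = 0.58752, b = −0.21993.
Gradient magnitude |∇z| = √(a² + b²) = √(0.34518 + 0.04837) = 0.62733.
True dip = arctan(0.62733) = 32.1°, dipping toward WNW (azimuth ≈ 291°).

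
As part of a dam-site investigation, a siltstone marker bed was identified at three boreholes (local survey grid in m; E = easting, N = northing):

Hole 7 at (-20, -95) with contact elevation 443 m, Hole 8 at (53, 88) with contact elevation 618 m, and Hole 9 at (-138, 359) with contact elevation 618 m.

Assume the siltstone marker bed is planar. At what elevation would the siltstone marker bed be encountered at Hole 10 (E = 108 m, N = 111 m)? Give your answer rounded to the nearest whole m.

Let the plane be z = a·E + b·N + c.
Hole 8−Hole 7: 73a + 183b = 175;  Hole 9−Hole 7: −118a + 454b = 175.
Solving gives a = 0.86643, b = 0.61066.
Then c = 443 − a·-20 − b·-95 = 518.34.
At (108, 111): z = 93.6 + 67.8 + 518.34 = 679.7 m.

680 m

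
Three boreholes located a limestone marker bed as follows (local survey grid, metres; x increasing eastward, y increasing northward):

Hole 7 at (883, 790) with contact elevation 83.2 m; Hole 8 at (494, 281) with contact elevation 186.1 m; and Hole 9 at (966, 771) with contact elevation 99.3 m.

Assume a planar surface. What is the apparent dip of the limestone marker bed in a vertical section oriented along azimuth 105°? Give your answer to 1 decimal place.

11.2°

Two edge vectors: Hole 7→Hole 8 = (-389, -509, 102.9), Hole 7→Hole 9 = (83, -19, 16.1).
Normal n = (Hole 7→Hole 8) × (Hole 7→Hole 9) = (-6239.8, 14803.6, 49638).
So ∂z/∂x = −n_x/n_z = 0.12571 and ∂z/∂y = −n_y/n_z = −0.29823.
Unit vector along 105° is (sin 105°, cos 105°) = (0.9659, -0.2588).
Slope in that direction = a·(0.9659) + b·(-0.2588) = 0.19861.
Apparent dip = arctan|0.19861| = 11.2° (true dip is 17.9°, so apparent ≤ true as expected).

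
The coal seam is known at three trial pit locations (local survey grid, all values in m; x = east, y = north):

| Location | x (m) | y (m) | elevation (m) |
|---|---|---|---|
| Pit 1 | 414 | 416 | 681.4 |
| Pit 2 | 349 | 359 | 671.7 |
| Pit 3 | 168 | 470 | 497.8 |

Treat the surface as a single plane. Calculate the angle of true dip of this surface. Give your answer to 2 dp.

39.70°

Let the plane be z = a·x + b·y + c.
Pit 2−Pit 1: −65a − 57b = −9.7;  Pit 3−Pit 1: −246a + 54b = −183.6.
Solving gives a = 0.62680, b = −0.54459.
Gradient magnitude |∇z| = √(a² + b²) = √(0.39287 + 0.29658) = 0.83033.
True dip = arctan(0.83033) = 39.70°, dipping toward NW (azimuth ≈ 311°).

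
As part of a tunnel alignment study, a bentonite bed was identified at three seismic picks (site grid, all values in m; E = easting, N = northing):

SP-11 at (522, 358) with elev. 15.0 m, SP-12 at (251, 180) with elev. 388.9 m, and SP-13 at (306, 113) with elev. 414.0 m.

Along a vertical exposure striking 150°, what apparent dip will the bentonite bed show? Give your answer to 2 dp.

25.63°

Two edge vectors: SP-11→SP-12 = (-271, -178, 373.9), SP-11→SP-13 = (-216, -245, 399).
Normal n = (SP-11→SP-12) × (SP-11→SP-13) = (20583.5, 27366.6, 27947).
So ∂z/∂E = −n_x/n_z = −0.73652 and ∂z/∂N = −n_y/n_z = −0.97923.
Unit vector along 150° is (sin 150°, cos 150°) = (0.5000, -0.8660).
Slope in that direction = a·(0.5000) + b·(-0.8660) = 0.47978.
Apparent dip = arctan|0.47978| = 25.63° (true dip is 50.8°, so apparent ≤ true as expected).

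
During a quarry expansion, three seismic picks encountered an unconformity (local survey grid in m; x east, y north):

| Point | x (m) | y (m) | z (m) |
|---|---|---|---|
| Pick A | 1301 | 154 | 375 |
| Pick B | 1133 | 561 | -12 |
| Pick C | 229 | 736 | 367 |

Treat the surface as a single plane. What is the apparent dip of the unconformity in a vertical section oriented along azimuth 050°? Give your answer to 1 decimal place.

Let the plane be z = a·x + b·y + c.
Pick B−Pick A: −168a + 407b = −387;  Pick C−Pick A: −1072a + 582b = −8.
Solving gives a = −0.65572, b = −1.22152.
Unit vector along 050° is (sin 50°, cos 50°) = (0.7660, 0.6428).
Slope in that direction = a·(0.7660) + b·(0.6428) = −1.28749.
Apparent dip = arctan|1.28749| = 52.2° (true dip is 54.2°, so apparent ≤ true as expected).

52.2°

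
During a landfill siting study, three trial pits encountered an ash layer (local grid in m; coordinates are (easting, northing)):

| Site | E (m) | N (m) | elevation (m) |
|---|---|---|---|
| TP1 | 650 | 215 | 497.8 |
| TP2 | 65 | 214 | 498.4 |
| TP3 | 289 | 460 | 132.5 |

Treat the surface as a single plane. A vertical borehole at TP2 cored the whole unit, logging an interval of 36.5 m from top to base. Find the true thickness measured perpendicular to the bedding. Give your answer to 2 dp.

20.35 m

Two edge vectors: TP1→TP2 = (-585, -1, 0.6), TP1→TP3 = (-361, 245, -365.3).
Normal n = (TP1→TP2) × (TP1→TP3) = (218.3, -213917.1, -143686).
So ∂z/∂E = −n_x/n_z = 0.00152 and ∂z/∂N = −n_y/n_z = −1.48878.
|∇z| = √(a²+b²) = 1.48878, so dip δ = arctan(1.48878) = 56.11°.
True thickness = vertical thickness × cos δ = 36.5 × cos 56.11° = 20.35 m.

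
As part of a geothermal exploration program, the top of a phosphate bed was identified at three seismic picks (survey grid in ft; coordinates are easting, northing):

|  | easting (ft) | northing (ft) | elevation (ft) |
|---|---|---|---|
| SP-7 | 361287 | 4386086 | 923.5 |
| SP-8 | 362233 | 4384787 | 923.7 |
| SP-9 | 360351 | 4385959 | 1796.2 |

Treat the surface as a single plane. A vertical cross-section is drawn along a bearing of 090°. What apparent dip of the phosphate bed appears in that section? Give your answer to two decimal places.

Two edge vectors: SP-7→SP-8 = (946, -1299, 0.2), SP-7→SP-9 = (-936, -127, 872.7).
Normal n = (SP-7→SP-8) × (SP-7→SP-9) = (-1133611.9, -825761.4, -1336006).
So ∂z/∂easting = −n_x/n_z = −0.84851 and ∂z/∂northing = −n_y/n_z = −0.61808.
Unit vector along 090° is (sin 90°, cos 90°) = (1.0000, 0.0000).
Slope in that direction = a·(1.0000) + b·(0.0000) = −0.84851.
Apparent dip = arctan|0.84851| = 40.31° (true dip is 46.4°, so apparent ≤ true as expected).

40.31°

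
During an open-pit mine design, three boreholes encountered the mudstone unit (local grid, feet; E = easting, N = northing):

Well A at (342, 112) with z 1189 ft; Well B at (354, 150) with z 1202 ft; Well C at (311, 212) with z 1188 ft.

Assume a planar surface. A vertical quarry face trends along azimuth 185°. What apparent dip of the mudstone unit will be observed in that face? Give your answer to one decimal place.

Let the plane be z = a·E + b·N + c.
Well B−Well A: 12a + 38b = 13;  Well C−Well A: −31a + 100b = −1.
Solving gives a = 0.56266, b = 0.16442.
Unit vector along 185° is (sin 185°, cos 185°) = (-0.0872, -0.9962).
Slope in that direction = a·(-0.0872) + b·(-0.9962) = −0.21284.
Apparent dip = arctan|0.21284| = 12.0° (true dip is 30.4°, so apparent ≤ true as expected).

12.0°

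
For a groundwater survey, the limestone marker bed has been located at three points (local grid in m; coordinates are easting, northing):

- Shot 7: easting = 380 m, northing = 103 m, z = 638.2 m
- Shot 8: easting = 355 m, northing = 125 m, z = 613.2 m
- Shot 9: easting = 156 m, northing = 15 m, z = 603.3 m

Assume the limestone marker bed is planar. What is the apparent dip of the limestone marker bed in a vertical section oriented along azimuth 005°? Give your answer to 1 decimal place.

Two edge vectors: Shot 7→Shot 8 = (-25, 22, -25), Shot 7→Shot 9 = (-224, -88, -34.9).
Normal n = (Shot 7→Shot 8) × (Shot 7→Shot 9) = (-2967.8, 4727.5, 7128).
So ∂z/∂easting = −n_x/n_z = 0.41636 and ∂z/∂northing = −n_y/n_z = −0.66323.
Unit vector along 005° is (sin 5°, cos 5°) = (0.0872, 0.9962).
Slope in that direction = a·(0.0872) + b·(0.9962) = −0.62442.
Apparent dip = arctan|0.62442| = 32.0° (true dip is 38.1°, so apparent ≤ true as expected).

32.0°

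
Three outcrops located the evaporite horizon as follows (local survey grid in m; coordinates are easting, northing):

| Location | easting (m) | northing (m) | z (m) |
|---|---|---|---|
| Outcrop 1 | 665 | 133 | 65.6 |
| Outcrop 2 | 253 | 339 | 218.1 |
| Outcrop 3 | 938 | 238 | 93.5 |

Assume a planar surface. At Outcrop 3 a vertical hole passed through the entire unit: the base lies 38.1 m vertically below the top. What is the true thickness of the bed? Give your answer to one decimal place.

33.5 m

Let the plane be z = a·easting + b·northing + c.
Outcrop 2−Outcrop 1: −412a + 206b = 152.5;  Outcrop 3−Outcrop 1: 273a + 105b = 27.9.
Solving gives a = −0.10317, b = 0.53395.
|∇z| = √(a²+b²) = 0.54383, so dip δ = arctan(0.54383) = 28.54°.
True thickness = vertical thickness × cos δ = 38.1 × cos 28.54° = 33.5 m.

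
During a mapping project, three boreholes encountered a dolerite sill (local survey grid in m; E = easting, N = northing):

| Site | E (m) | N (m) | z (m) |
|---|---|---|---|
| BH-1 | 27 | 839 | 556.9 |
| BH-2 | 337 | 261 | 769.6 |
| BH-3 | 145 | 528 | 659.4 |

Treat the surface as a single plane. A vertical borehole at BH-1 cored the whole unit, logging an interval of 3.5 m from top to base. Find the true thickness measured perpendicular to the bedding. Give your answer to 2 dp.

Two edge vectors: BH-1→BH-2 = (310, -578, 212.7), BH-1→BH-3 = (118, -311, 102.5).
Normal n = (BH-1→BH-2) × (BH-1→BH-3) = (6904.7, -6676.4, -28206).
So ∂z/∂E = −n_x/n_z = 0.24480 and ∂z/∂N = −n_y/n_z = −0.23670.
|∇z| = √(a²+b²) = 0.34052, so dip δ = arctan(0.34052) = 18.80°.
True thickness = vertical thickness × cos δ = 3.5 × cos 18.80° = 3.31 m.

3.31 m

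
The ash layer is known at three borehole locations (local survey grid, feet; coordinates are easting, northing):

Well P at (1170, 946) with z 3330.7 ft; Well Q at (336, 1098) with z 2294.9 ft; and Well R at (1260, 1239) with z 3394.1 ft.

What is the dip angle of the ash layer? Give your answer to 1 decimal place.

50.7°

Two edge vectors: Well P→Well Q = (-834, 152, -1035.8), Well P→Well R = (90, 293, 63.4).
Normal n = (Well P→Well Q) × (Well P→Well R) = (313126.2, -40346.4, -258042).
So ∂z/∂easting = −n_x/n_z = 1.21347 and ∂z/∂northing = −n_y/n_z = −0.15636.
Gradient magnitude |∇z| = √(a² + b²) = √(1.47251 + 0.02445) = 1.22350.
True dip = arctan(1.22350) = 50.7°, dipping toward W (azimuth ≈ 277°).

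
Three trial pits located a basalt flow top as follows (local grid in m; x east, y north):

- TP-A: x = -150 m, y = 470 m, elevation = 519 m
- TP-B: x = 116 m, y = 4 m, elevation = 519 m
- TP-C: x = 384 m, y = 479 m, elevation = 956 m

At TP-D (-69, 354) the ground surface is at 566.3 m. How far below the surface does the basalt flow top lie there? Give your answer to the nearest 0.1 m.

35.3 m

Two edge vectors: TP-A→TP-B = (266, -466, 0), TP-A→TP-C = (534, 9, 437).
Normal n = (TP-A→TP-B) × (TP-A→TP-C) = (-203642, -116242, 251238).
So ∂z/∂x = −n_x/n_z = 0.81055 and ∂z/∂y = −n_y/n_z = 0.46268.
Intercept c from TP-A: 519 + 121.58 − 217.46 = 423.13.
At (-69, 354): z_contact = −55.93 + 163.79 + 423.13 = 530.98 m.
Depth below ground = 566.3 − 530.98 = 35.3 m.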